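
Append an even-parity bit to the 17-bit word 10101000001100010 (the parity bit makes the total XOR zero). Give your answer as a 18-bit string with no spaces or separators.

101010000011000100

XOR of the 17 data bits: 1⊕0⊕1⊕0⊕1⊕0⊕0⊕0⊕0⊕0⊕1⊕1⊕0⊕0⊕0⊕1⊕0 = 0
Parity bit = 0 (so all 18 bits XOR to 0).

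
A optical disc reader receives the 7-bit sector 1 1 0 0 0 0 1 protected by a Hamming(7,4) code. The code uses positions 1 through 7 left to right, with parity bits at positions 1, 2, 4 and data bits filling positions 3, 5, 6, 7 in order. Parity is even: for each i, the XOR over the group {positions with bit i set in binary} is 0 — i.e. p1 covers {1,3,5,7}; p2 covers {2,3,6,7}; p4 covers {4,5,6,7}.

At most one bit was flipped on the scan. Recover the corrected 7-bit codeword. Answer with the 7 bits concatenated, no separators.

1101001

s1 (pos 1,3,5,7): 1⊕0⊕0⊕1 = 0
s2 (pos 2,3,6,7): 1⊕0⊕0⊕1 = 0
s4 (pos 4,5,6,7): 0⊕0⊕0⊕1 = 1
Syndrome s4…s1 = 100 → error at position 4.
Flip position 4: 1100001 → 1101001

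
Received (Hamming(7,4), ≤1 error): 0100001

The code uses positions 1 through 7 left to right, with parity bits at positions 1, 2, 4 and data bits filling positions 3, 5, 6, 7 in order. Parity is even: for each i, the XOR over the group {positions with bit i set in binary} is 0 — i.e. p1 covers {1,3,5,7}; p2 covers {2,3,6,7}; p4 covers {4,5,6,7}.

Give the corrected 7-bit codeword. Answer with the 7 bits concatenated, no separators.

s1 (pos 1,3,5,7): 0⊕0⊕0⊕1 = 1
s2 (pos 2,3,6,7): 1⊕0⊕0⊕1 = 0
s4 (pos 4,5,6,7): 0⊕0⊕0⊕1 = 1
Syndrome s4…s1 = 101 → error at position 5.
Flip position 5: 0100001 → 0100101

0100101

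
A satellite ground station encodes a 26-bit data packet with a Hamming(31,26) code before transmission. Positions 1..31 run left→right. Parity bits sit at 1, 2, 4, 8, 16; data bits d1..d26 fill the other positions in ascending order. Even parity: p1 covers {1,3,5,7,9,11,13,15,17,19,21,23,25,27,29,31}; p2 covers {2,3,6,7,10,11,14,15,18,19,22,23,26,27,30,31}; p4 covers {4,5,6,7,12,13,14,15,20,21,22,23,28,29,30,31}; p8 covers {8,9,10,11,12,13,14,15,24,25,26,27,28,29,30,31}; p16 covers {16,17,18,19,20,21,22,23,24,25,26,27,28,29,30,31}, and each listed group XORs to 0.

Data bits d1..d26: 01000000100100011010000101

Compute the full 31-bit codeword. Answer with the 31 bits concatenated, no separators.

Place data at non-parity positions: p1 p2 0 p4 1 0 0 p8 0 0 0 0 1 0 0 p16 1 0 0 0 1 1 0 1 0 0 0 0 1 0 1
p1 (pos 1,3,5,7,9,11,13,15,17,19,21,23,25,27,29,31): XOR of data positions = 0⊕1⊕0⊕0⊕0⊕1⊕0⊕1⊕0⊕1⊕0⊕0⊕0⊕1⊕1 = 0
p2 (pos 2,3,6,7,10,11,14,15,18,19,22,23,26,27,30,31): XOR of data positions = 0⊕0⊕0⊕0⊕0⊕0⊕0⊕0⊕0⊕1⊕0⊕0⊕0⊕0⊕1 = 0
p4 (pos 4,5,6,7,12,13,14,15,20,21,22,23,28,29,30,31): XOR of data positions = 1⊕0⊕0⊕0⊕1⊕0⊕0⊕0⊕1⊕1⊕0⊕0⊕1⊕0⊕1 = 0
p8 (pos 8,9,10,11,12,13,14,15,24,25,26,27,28,29,30,31): XOR of data positions = 0⊕0⊕0⊕0⊕1⊕0⊕0⊕1⊕0⊕0⊕0⊕0⊕1⊕0⊕1 = 0
p16 (pos 16,17,18,19,20,21,22,23,24,25,26,27,28,29,30,31): XOR of data positions = 1⊕0⊕0⊕0⊕1⊕1⊕0⊕1⊕0⊕0⊕0⊕0⊕1⊕0⊕1 = 0
Codeword: 0000100000001000100011010000101

0000100000001000100011010000101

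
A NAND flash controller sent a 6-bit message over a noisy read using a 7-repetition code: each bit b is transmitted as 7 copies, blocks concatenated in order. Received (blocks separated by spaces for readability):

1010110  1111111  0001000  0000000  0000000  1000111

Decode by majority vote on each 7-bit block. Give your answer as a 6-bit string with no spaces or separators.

110001

Block 1 (1010110): 4 ones → 1
Block 2 (1111111): 7 ones → 1
Block 3 (0001000): 1 one → 0
Block 4 (0000000): 0 ones → 0
Block 5 (0000000): 0 ones → 0
Block 6 (1000111): 4 ones → 1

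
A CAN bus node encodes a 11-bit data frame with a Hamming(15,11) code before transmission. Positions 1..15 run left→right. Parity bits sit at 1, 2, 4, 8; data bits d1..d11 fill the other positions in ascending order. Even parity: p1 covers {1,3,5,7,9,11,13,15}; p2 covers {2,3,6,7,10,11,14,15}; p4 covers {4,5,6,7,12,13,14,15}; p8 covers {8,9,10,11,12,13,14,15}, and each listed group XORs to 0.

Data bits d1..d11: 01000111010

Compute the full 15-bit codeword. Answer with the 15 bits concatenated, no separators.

Place data at non-parity positions: p1 p2 0 p4 1 0 0 p8 0 1 1 1 0 1 0
p1 (pos 1,3,5,7,9,11,13,15): XOR of data positions = 0⊕1⊕0⊕0⊕1⊕0⊕0 = 0
p2 (pos 2,3,6,7,10,11,14,15): XOR of data positions = 0⊕0⊕0⊕1⊕1⊕1⊕0 = 1
p4 (pos 4,5,6,7,12,13,14,15): XOR of data positions = 1⊕0⊕0⊕1⊕0⊕1⊕0 = 1
p8 (pos 8,9,10,11,12,13,14,15): XOR of data positions = 0⊕1⊕1⊕1⊕0⊕1⊕0 = 0
Codeword: 010110000111010

010110000111010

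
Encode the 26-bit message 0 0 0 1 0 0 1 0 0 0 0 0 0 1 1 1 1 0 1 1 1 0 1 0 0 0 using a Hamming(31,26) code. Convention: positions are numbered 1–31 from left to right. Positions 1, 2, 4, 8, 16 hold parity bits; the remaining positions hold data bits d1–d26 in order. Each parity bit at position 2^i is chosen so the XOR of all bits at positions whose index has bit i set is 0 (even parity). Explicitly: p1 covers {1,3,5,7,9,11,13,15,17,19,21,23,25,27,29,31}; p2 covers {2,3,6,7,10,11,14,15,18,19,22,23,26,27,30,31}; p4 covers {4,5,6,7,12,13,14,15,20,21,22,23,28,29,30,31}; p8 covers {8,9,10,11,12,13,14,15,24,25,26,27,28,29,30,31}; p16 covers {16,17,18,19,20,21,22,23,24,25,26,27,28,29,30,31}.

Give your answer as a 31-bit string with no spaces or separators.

1101001100100000001111011101000

Place data at non-parity positions: p1 p2 0 p4 0 0 1 p8 0 0 1 0 0 0 0 p16 0 0 1 1 1 1 0 1 1 1 0 1 0 0 0
p1 (pos 1,3,5,7,9,11,13,15,17,19,21,23,25,27,29,31): XOR of data positions = 0⊕0⊕1⊕0⊕1⊕0⊕0⊕0⊕1⊕1⊕0⊕1⊕0⊕0⊕0 = 1
p2 (pos 2,3,6,7,10,11,14,15,18,19,22,23,26,27,30,31): XOR of data positions = 0⊕0⊕1⊕0⊕1⊕0⊕0⊕0⊕1⊕1⊕0⊕1⊕0⊕0⊕0 = 1
p4 (pos 4,5,6,7,12,13,14,15,20,21,22,23,28,29,30,31): XOR of data positions = 0⊕0⊕1⊕0⊕0⊕0⊕0⊕1⊕1⊕1⊕0⊕1⊕0⊕0⊕0 = 1
p8 (pos 8,9,10,11,12,13,14,15,24,25,26,27,28,29,30,31): XOR of data positions = 0⊕0⊕1⊕0⊕0⊕0⊕0⊕1⊕1⊕1⊕0⊕1⊕0⊕0⊕0 = 1
p16 (pos 16,17,18,19,20,21,22,23,24,25,26,27,28,29,30,31): XOR of data positions = 0⊕0⊕1⊕1⊕1⊕1⊕0⊕1⊕1⊕1⊕0⊕1⊕0⊕0⊕0 = 0
Codeword: 1101001100100000001111011101000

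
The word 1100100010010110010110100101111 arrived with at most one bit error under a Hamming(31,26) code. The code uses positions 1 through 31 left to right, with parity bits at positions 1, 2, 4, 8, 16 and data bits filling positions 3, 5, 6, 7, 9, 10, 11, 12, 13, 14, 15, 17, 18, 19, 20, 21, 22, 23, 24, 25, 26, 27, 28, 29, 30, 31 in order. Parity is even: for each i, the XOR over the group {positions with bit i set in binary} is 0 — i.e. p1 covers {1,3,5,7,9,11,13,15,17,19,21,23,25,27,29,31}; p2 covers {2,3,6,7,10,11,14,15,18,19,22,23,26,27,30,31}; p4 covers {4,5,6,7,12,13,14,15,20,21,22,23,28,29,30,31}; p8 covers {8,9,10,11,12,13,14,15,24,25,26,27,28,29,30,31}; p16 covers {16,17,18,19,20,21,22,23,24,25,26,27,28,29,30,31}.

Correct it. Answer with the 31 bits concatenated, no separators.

s1 (pos 1,3,5,7,9,11,13,15,17,19,21,23,25,27,29,31): 1⊕0⊕1⊕0⊕1⊕0⊕0⊕1⊕0⊕0⊕1⊕1⊕0⊕0⊕1⊕1 = 0
s2 (pos 2,3,6,7,10,11,14,15,18,19,22,23,26,27,30,31): 1⊕0⊕0⊕0⊕0⊕0⊕1⊕1⊕1⊕0⊕0⊕1⊕1⊕0⊕1⊕1 = 0
s4 (pos 4,5,6,7,12,13,14,15,20,21,22,23,28,29,30,31): 0⊕1⊕0⊕0⊕1⊕0⊕1⊕1⊕1⊕1⊕0⊕1⊕1⊕1⊕1⊕1 = 1
s8 (pos 8,9,10,11,12,13,14,15,24,25,26,27,28,29,30,31): 0⊕1⊕0⊕0⊕1⊕0⊕1⊕1⊕0⊕0⊕1⊕0⊕1⊕1⊕1⊕1 = 1
s16 (pos 16,17,18,19,20,21,22,23,24,25,26,27,28,29,30,31): 0⊕0⊕1⊕0⊕1⊕1⊕0⊕1⊕0⊕0⊕1⊕0⊕1⊕1⊕1⊕1 = 1
Syndrome s16…s1 = 11100 → error at position 28.
Flip position 28: 1100100010010110010110100101111 → 1100100010010110010110100100111

1100100010010110010110100100111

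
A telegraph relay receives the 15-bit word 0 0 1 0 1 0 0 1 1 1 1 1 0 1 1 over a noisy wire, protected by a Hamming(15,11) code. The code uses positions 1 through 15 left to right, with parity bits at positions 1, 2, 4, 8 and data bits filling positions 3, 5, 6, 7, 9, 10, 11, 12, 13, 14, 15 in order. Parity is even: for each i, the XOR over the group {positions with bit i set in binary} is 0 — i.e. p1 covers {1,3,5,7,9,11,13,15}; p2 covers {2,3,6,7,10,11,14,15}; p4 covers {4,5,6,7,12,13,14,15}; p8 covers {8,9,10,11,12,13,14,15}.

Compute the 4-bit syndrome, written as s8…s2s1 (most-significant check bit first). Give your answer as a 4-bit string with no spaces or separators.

s1 (pos 1,3,5,7,9,11,13,15): 0⊕1⊕1⊕0⊕1⊕1⊕0⊕1 = 1
s2 (pos 2,3,6,7,10,11,14,15): 0⊕1⊕0⊕0⊕1⊕1⊕1⊕1 = 1
s4 (pos 4,5,6,7,12,13,14,15): 0⊕1⊕0⊕0⊕1⊕0⊕1⊕1 = 0
s8 (pos 8,9,10,11,12,13,14,15): 1⊕1⊕1⊕1⊕1⊕0⊕1⊕1 = 1
Syndrome s8…s1 = 1011 → error at position 11.

1011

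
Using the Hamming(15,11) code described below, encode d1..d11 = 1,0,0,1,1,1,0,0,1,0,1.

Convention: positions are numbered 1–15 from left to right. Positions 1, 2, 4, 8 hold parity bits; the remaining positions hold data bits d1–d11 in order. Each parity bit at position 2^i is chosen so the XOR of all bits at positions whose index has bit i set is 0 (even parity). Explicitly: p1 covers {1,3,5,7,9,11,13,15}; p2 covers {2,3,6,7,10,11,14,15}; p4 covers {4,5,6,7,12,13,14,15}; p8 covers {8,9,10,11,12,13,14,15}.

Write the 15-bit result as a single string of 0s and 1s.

Place data at non-parity positions: p1 p2 1 p4 0 0 1 p8 1 1 0 0 1 0 1
p1 (pos 1,3,5,7,9,11,13,15): XOR of data positions = 1⊕0⊕1⊕1⊕0⊕1⊕1 = 1
p2 (pos 2,3,6,7,10,11,14,15): XOR of data positions = 1⊕0⊕1⊕1⊕0⊕0⊕1 = 0
p4 (pos 4,5,6,7,12,13,14,15): XOR of data positions = 0⊕0⊕1⊕0⊕1⊕0⊕1 = 1
p8 (pos 8,9,10,11,12,13,14,15): XOR of data positions = 1⊕1⊕0⊕0⊕1⊕0⊕1 = 0
Codeword: 101100101100101

101100101100101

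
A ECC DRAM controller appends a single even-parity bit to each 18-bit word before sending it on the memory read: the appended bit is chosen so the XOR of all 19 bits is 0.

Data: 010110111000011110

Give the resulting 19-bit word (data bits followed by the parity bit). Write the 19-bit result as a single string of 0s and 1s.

0101101110000111100

XOR of the 18 data bits: 0⊕1⊕0⊕1⊕1⊕0⊕1⊕1⊕1⊕0⊕0⊕0⊕0⊕1⊕1⊕1⊕1⊕0 = 0
Parity bit = 0 (so all 19 bits XOR to 0).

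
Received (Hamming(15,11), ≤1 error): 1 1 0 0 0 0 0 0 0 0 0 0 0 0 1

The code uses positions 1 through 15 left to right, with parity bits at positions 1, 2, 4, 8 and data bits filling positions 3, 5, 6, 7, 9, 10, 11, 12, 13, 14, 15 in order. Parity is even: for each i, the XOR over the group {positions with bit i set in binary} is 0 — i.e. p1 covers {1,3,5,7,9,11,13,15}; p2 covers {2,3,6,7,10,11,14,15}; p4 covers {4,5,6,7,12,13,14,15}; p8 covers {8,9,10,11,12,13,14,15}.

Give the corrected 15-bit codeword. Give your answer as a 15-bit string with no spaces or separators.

s1 (pos 1,3,5,7,9,11,13,15): 1⊕0⊕0⊕0⊕0⊕0⊕0⊕1 = 0
s2 (pos 2,3,6,7,10,11,14,15): 1⊕0⊕0⊕0⊕0⊕0⊕0⊕1 = 0
s4 (pos 4,5,6,7,12,13,14,15): 0⊕0⊕0⊕0⊕0⊕0⊕0⊕1 = 1
s8 (pos 8,9,10,11,12,13,14,15): 0⊕0⊕0⊕0⊕0⊕0⊕0⊕1 = 1
Syndrome s8…s1 = 1100 → error at position 12.
Flip position 12: 110000000000001 → 110000000001001

110000000001001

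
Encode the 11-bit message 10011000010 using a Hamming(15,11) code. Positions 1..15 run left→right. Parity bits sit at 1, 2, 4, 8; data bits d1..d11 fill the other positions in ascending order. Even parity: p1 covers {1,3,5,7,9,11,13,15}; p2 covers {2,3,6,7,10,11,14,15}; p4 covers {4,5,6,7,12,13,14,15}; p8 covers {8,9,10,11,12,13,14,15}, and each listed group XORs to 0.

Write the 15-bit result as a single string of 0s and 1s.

111000101000010

Place data at non-parity positions: p1 p2 1 p4 0 0 1 p8 1 0 0 0 0 1 0
p1 (pos 1,3,5,7,9,11,13,15): XOR of data positions = 1⊕0⊕1⊕1⊕0⊕0⊕0 = 1
p2 (pos 2,3,6,7,10,11,14,15): XOR of data positions = 1⊕0⊕1⊕0⊕0⊕1⊕0 = 1
p4 (pos 4,5,6,7,12,13,14,15): XOR of data positions = 0⊕0⊕1⊕0⊕0⊕1⊕0 = 0
p8 (pos 8,9,10,11,12,13,14,15): XOR of data positions = 1⊕0⊕0⊕0⊕0⊕1⊕0 = 0
Codeword: 111000101000010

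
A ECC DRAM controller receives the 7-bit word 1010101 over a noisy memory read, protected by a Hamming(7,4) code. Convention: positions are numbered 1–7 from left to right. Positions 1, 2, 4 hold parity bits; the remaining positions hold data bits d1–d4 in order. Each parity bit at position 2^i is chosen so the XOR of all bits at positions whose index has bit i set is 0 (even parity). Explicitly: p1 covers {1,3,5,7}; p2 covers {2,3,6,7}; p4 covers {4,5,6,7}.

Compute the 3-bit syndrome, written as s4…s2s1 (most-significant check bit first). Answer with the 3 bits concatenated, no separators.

s1 (pos 1,3,5,7): 1⊕1⊕1⊕1 = 0
s2 (pos 2,3,6,7): 0⊕1⊕0⊕1 = 0
s4 (pos 4,5,6,7): 0⊕1⊕0⊕1 = 0
Syndrome s4…s1 = 000 → no error.

000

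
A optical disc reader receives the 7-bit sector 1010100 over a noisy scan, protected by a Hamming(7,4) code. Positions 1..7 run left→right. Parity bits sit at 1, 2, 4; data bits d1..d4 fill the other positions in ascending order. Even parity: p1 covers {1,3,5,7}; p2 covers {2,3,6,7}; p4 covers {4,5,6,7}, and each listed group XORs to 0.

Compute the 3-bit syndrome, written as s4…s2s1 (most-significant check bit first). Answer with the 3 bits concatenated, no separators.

111

s1 (pos 1,3,5,7): 1⊕1⊕1⊕0 = 1
s2 (pos 2,3,6,7): 0⊕1⊕0⊕0 = 1
s4 (pos 4,5,6,7): 0⊕1⊕0⊕0 = 1
Syndrome s4…s1 = 111 → error at position 7.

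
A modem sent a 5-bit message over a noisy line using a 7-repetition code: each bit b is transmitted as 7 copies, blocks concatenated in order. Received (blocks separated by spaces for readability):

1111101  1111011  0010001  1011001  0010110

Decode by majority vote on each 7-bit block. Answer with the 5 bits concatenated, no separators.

Block 1 (1111101): 6 ones → 1
Block 2 (1111011): 6 ones → 1
Block 3 (0010001): 2 ones → 0
Block 4 (1011001): 4 ones → 1
Block 5 (0010110): 3 ones → 0

11010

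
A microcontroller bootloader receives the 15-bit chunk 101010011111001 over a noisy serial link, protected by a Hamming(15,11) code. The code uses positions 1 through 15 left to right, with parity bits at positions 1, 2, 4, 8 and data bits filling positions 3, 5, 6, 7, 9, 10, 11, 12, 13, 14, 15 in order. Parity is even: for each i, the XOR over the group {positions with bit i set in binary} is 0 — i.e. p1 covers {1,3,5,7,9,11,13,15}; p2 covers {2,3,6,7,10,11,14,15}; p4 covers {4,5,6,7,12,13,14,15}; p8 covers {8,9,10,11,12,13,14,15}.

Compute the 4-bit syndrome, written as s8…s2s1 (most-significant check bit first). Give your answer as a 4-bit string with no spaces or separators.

0100

s1 (pos 1,3,5,7,9,11,13,15): 1⊕1⊕1⊕0⊕1⊕1⊕0⊕1 = 0
s2 (pos 2,3,6,7,10,11,14,15): 0⊕1⊕0⊕0⊕1⊕1⊕0⊕1 = 0
s4 (pos 4,5,6,7,12,13,14,15): 0⊕1⊕0⊕0⊕1⊕0⊕0⊕1 = 1
s8 (pos 8,9,10,11,12,13,14,15): 1⊕1⊕1⊕1⊕1⊕0⊕0⊕1 = 0
Syndrome s8…s1 = 0100 → error at position 4.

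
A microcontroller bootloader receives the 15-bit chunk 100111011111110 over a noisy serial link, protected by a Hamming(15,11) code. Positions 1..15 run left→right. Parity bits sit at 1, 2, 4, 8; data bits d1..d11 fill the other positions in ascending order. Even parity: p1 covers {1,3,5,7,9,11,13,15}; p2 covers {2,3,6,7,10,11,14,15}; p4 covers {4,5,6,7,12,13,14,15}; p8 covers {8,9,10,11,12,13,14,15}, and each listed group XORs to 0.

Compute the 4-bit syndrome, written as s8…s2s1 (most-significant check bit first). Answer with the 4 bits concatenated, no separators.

s1 (pos 1,3,5,7,9,11,13,15): 1⊕0⊕1⊕0⊕1⊕1⊕1⊕0 = 1
s2 (pos 2,3,6,7,10,11,14,15): 0⊕0⊕1⊕0⊕1⊕1⊕1⊕0 = 0
s4 (pos 4,5,6,7,12,13,14,15): 1⊕1⊕1⊕0⊕1⊕1⊕1⊕0 = 0
s8 (pos 8,9,10,11,12,13,14,15): 1⊕1⊕1⊕1⊕1⊕1⊕1⊕0 = 1
Syndrome s8…s1 = 1001 → error at position 9.

1001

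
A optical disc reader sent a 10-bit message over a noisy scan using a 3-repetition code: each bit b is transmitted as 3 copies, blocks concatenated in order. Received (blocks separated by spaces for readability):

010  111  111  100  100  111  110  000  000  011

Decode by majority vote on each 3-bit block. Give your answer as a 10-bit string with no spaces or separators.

0110011001

Block 1 (010): 1 one → 0
Block 2 (111): 3 ones → 1
Block 3 (111): 3 ones → 1
Block 4 (100): 1 one → 0
Block 5 (100): 1 one → 0
Block 6 (111): 3 ones → 1
Block 7 (110): 2 ones → 1
Block 8 (000): 0 ones → 0
Block 9 (000): 0 ones → 0
Block 10 (011): 2 ones → 1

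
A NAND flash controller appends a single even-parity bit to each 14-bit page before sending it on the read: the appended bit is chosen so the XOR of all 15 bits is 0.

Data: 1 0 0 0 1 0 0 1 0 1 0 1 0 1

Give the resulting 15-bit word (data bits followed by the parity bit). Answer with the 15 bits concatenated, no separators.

100010010101010

XOR of the 14 data bits: 1⊕0⊕0⊕0⊕1⊕0⊕0⊕1⊕0⊕1⊕0⊕1⊕0⊕1 = 0
Parity bit = 0 (so all 15 bits XOR to 0).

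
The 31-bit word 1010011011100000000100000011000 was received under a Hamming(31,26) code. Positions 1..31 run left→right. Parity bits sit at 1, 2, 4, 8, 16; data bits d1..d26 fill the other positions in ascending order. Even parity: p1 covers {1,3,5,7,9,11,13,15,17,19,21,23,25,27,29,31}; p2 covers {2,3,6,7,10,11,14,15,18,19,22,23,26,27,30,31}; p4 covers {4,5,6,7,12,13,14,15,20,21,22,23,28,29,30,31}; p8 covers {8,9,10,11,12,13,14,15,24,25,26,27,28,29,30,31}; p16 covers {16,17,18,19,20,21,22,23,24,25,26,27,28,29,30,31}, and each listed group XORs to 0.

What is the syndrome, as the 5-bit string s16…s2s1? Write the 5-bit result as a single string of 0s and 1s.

11000

s1 (pos 1,3,5,7,9,11,13,15,17,19,21,23,25,27,29,31): 1⊕1⊕0⊕1⊕1⊕1⊕0⊕0⊕0⊕0⊕0⊕0⊕0⊕1⊕0⊕0 = 0
s2 (pos 2,3,6,7,10,11,14,15,18,19,22,23,26,27,30,31): 0⊕1⊕1⊕1⊕1⊕1⊕0⊕0⊕0⊕0⊕0⊕0⊕0⊕1⊕0⊕0 = 0
s4 (pos 4,5,6,7,12,13,14,15,20,21,22,23,28,29,30,31): 0⊕0⊕1⊕1⊕0⊕0⊕0⊕0⊕1⊕0⊕0⊕0⊕1⊕0⊕0⊕0 = 0
s8 (pos 8,9,10,11,12,13,14,15,24,25,26,27,28,29,30,31): 0⊕1⊕1⊕1⊕0⊕0⊕0⊕0⊕0⊕0⊕0⊕1⊕1⊕0⊕0⊕0 = 1
s16 (pos 16,17,18,19,20,21,22,23,24,25,26,27,28,29,30,31): 0⊕0⊕0⊕0⊕1⊕0⊕0⊕0⊕0⊕0⊕0⊕1⊕1⊕0⊕0⊕0 = 1
Syndrome s16…s1 = 11000 → error at position 24.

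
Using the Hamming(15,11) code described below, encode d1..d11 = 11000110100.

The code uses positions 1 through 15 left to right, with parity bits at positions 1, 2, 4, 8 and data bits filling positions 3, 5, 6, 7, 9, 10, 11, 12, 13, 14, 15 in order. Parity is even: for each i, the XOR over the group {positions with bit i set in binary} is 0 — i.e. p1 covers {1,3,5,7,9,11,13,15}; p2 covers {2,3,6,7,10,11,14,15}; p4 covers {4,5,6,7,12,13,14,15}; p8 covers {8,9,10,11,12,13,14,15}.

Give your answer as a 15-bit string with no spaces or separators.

011010010110100

Place data at non-parity positions: p1 p2 1 p4 1 0 0 p8 0 1 1 0 1 0 0
p1 (pos 1,3,5,7,9,11,13,15): XOR of data positions = 1⊕1⊕0⊕0⊕1⊕1⊕0 = 0
p2 (pos 2,3,6,7,10,11,14,15): XOR of data positions = 1⊕0⊕0⊕1⊕1⊕0⊕0 = 1
p4 (pos 4,5,6,7,12,13,14,15): XOR of data positions = 1⊕0⊕0⊕0⊕1⊕0⊕0 = 0
p8 (pos 8,9,10,11,12,13,14,15): XOR of data positions = 0⊕1⊕1⊕0⊕1⊕0⊕0 = 1
Codeword: 011010010110100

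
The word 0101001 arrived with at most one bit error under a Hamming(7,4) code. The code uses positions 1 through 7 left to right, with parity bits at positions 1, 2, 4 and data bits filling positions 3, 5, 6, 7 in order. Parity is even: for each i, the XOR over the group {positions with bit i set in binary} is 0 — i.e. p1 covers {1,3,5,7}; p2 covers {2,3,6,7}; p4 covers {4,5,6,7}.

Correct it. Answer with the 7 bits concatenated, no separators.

s1 (pos 1,3,5,7): 0⊕0⊕0⊕1 = 1
s2 (pos 2,3,6,7): 1⊕0⊕0⊕1 = 0
s4 (pos 4,5,6,7): 1⊕0⊕0⊕1 = 0
Syndrome s4…s1 = 001 → error at position 1.
Flip position 1: 0101001 → 1101001

1101001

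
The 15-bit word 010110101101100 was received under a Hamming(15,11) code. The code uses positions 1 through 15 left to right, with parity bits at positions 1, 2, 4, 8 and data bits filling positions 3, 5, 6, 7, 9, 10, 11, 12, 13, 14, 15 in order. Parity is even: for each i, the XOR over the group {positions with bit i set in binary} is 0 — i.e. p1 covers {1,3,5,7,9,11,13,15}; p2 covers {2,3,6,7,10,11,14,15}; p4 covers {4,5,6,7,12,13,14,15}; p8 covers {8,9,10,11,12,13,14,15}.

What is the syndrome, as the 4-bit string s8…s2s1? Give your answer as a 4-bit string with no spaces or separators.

s1 (pos 1,3,5,7,9,11,13,15): 0⊕0⊕1⊕1⊕1⊕0⊕1⊕0 = 0
s2 (pos 2,3,6,7,10,11,14,15): 1⊕0⊕0⊕1⊕1⊕0⊕0⊕0 = 1
s4 (pos 4,5,6,7,12,13,14,15): 1⊕1⊕0⊕1⊕1⊕1⊕0⊕0 = 1
s8 (pos 8,9,10,11,12,13,14,15): 0⊕1⊕1⊕0⊕1⊕1⊕0⊕0 = 0
Syndrome s8…s1 = 0110 → error at position 6.

0110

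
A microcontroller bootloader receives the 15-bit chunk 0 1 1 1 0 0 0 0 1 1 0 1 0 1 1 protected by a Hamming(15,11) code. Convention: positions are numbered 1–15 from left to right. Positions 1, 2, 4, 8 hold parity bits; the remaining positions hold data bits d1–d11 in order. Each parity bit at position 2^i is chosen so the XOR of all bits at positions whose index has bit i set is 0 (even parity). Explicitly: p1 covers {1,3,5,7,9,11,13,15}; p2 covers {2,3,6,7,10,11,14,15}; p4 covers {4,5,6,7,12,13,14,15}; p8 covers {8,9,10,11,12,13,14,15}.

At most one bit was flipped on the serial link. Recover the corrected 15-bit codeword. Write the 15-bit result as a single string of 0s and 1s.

011100001111011

s1 (pos 1,3,5,7,9,11,13,15): 0⊕1⊕0⊕0⊕1⊕0⊕0⊕1 = 1
s2 (pos 2,3,6,7,10,11,14,15): 1⊕1⊕0⊕0⊕1⊕0⊕1⊕1 = 1
s4 (pos 4,5,6,7,12,13,14,15): 1⊕0⊕0⊕0⊕1⊕0⊕1⊕1 = 0
s8 (pos 8,9,10,11,12,13,14,15): 0⊕1⊕1⊕0⊕1⊕0⊕1⊕1 = 1
Syndrome s8…s1 = 1011 → error at position 11.
Flip position 11: 011100001101011 → 011100001111011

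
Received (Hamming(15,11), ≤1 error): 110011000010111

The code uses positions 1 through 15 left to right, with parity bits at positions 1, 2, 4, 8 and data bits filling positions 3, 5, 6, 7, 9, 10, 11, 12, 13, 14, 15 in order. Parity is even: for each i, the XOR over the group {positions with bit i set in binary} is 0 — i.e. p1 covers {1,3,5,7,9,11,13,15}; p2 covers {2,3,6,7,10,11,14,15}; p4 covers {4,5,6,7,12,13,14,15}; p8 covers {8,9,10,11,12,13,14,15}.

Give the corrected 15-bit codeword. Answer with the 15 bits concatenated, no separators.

110011100010111

s1 (pos 1,3,5,7,9,11,13,15): 1⊕0⊕1⊕0⊕0⊕1⊕1⊕1 = 1
s2 (pos 2,3,6,7,10,11,14,15): 1⊕0⊕1⊕0⊕0⊕1⊕1⊕1 = 1
s4 (pos 4,5,6,7,12,13,14,15): 0⊕1⊕1⊕0⊕0⊕1⊕1⊕1 = 1
s8 (pos 8,9,10,11,12,13,14,15): 0⊕0⊕0⊕1⊕0⊕1⊕1⊕1 = 0
Syndrome s8…s1 = 0111 → error at position 7.
Flip position 7: 110011000010111 → 110011100010111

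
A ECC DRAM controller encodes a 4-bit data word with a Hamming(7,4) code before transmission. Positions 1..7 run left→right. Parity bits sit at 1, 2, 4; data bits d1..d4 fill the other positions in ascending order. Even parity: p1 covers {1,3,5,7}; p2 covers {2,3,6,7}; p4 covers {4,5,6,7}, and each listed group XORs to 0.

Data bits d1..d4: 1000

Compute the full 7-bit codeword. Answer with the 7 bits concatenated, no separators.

Place data at non-parity positions: p1 p2 1 p4 0 0 0
p1 (pos 1,3,5,7): XOR of data positions = 1⊕0⊕0 = 1
p2 (pos 2,3,6,7): XOR of data positions = 1⊕0⊕0 = 1
p4 (pos 4,5,6,7): XOR of data positions = 0⊕0⊕0 = 0
Codeword: 1110000

1110000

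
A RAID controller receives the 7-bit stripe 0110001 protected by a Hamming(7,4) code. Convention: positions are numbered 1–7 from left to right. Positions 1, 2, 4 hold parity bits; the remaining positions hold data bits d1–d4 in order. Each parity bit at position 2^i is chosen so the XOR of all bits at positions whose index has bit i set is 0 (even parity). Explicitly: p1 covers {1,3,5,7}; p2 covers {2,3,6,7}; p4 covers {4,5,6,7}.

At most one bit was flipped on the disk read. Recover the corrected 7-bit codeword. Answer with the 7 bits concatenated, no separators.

0110011

s1 (pos 1,3,5,7): 0⊕1⊕0⊕1 = 0
s2 (pos 2,3,6,7): 1⊕1⊕0⊕1 = 1
s4 (pos 4,5,6,7): 0⊕0⊕0⊕1 = 1
Syndrome s4…s1 = 110 → error at position 6.
Flip position 6: 0110001 → 0110011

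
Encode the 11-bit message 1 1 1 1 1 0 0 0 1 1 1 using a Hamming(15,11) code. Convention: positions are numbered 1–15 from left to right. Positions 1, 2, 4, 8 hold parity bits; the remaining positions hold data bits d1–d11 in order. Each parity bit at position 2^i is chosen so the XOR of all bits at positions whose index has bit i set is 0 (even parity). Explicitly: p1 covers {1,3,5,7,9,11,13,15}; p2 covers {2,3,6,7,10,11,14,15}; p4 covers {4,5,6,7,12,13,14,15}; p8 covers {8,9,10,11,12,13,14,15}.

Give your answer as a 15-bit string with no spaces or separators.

Place data at non-parity positions: p1 p2 1 p4 1 1 1 p8 1 0 0 0 1 1 1
p1 (pos 1,3,5,7,9,11,13,15): XOR of data positions = 1⊕1⊕1⊕1⊕0⊕1⊕1 = 0
p2 (pos 2,3,6,7,10,11,14,15): XOR of data positions = 1⊕1⊕1⊕0⊕0⊕1⊕1 = 1
p4 (pos 4,5,6,7,12,13,14,15): XOR of data positions = 1⊕1⊕1⊕0⊕1⊕1⊕1 = 0
p8 (pos 8,9,10,11,12,13,14,15): XOR of data positions = 1⊕0⊕0⊕0⊕1⊕1⊕1 = 0
Codeword: 011011101000111

011011101000111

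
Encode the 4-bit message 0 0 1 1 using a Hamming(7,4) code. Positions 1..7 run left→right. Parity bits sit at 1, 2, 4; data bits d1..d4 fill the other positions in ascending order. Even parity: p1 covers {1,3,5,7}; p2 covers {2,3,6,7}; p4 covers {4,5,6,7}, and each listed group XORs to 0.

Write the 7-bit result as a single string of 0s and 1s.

Place data at non-parity positions: p1 p2 0 p4 0 1 1
p1 (pos 1,3,5,7): XOR of data positions = 0⊕0⊕1 = 1
p2 (pos 2,3,6,7): XOR of data positions = 0⊕1⊕1 = 0
p4 (pos 4,5,6,7): XOR of data positions = 0⊕1⊕1 = 0
Codeword: 1000011

1000011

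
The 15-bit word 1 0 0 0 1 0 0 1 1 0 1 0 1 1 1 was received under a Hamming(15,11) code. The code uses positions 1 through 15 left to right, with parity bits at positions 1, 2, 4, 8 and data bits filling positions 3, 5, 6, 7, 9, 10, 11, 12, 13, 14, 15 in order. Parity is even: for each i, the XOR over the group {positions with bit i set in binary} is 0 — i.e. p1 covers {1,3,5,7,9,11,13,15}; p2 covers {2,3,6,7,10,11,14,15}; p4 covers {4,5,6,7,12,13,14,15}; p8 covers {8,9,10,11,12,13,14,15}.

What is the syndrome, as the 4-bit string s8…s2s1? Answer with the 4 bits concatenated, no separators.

0010

s1 (pos 1,3,5,7,9,11,13,15): 1⊕0⊕1⊕0⊕1⊕1⊕1⊕1 = 0
s2 (pos 2,3,6,7,10,11,14,15): 0⊕0⊕0⊕0⊕0⊕1⊕1⊕1 = 1
s4 (pos 4,5,6,7,12,13,14,15): 0⊕1⊕0⊕0⊕0⊕1⊕1⊕1 = 0
s8 (pos 8,9,10,11,12,13,14,15): 1⊕1⊕0⊕1⊕0⊕1⊕1⊕1 = 0
Syndrome s8…s1 = 0010 → error at position 2.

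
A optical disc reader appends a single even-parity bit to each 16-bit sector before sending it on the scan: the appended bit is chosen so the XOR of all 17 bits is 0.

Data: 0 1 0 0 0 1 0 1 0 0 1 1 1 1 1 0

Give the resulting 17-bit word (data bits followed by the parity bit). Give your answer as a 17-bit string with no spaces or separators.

XOR of the 16 data bits: 0⊕1⊕0⊕0⊕0⊕1⊕0⊕1⊕0⊕0⊕1⊕1⊕1⊕1⊕1⊕0 = 0
Parity bit = 0 (so all 17 bits XOR to 0).

01000101001111100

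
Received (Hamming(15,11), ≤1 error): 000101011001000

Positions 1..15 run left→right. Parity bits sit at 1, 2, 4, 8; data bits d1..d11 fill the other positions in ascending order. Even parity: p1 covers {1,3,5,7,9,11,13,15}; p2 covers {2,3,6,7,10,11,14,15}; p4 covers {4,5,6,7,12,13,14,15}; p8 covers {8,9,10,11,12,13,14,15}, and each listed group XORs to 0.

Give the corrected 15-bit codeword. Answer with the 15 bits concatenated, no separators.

s1 (pos 1,3,5,7,9,11,13,15): 0⊕0⊕0⊕0⊕1⊕0⊕0⊕0 = 1
s2 (pos 2,3,6,7,10,11,14,15): 0⊕0⊕1⊕0⊕0⊕0⊕0⊕0 = 1
s4 (pos 4,5,6,7,12,13,14,15): 1⊕0⊕1⊕0⊕1⊕0⊕0⊕0 = 1
s8 (pos 8,9,10,11,12,13,14,15): 1⊕1⊕0⊕0⊕1⊕0⊕0⊕0 = 1
Syndrome s8…s1 = 1111 → error at position 15.
Flip position 15: 000101011001000 → 000101011001001

000101011001001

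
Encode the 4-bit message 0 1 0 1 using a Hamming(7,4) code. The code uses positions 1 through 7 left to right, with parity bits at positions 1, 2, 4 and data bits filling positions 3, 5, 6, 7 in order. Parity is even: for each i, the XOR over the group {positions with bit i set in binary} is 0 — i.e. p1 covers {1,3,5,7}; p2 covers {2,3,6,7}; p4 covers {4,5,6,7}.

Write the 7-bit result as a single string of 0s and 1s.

Place data at non-parity positions: p1 p2 0 p4 1 0 1
p1 (pos 1,3,5,7): XOR of data positions = 0⊕1⊕1 = 0
p2 (pos 2,3,6,7): XOR of data positions = 0⊕0⊕1 = 1
p4 (pos 4,5,6,7): XOR of data positions = 1⊕0⊕1 = 0
Codeword: 0100101

0100101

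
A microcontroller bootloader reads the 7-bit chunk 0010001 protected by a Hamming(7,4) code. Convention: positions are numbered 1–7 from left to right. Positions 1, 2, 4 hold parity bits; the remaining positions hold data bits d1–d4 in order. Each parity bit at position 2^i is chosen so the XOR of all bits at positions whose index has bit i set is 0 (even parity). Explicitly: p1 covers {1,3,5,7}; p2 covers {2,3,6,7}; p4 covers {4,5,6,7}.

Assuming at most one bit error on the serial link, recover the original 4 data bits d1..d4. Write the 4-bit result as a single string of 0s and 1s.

s1 (pos 1,3,5,7): 0⊕1⊕0⊕1 = 0
s2 (pos 2,3,6,7): 0⊕1⊕0⊕1 = 0
s4 (pos 4,5,6,7): 0⊕0⊕0⊕1 = 1
Syndrome s4…s1 = 100 → error at position 4.
Flip position 4: 0010001 → 0011001
Read data bits from positions 3,5,6,7: 1001

1001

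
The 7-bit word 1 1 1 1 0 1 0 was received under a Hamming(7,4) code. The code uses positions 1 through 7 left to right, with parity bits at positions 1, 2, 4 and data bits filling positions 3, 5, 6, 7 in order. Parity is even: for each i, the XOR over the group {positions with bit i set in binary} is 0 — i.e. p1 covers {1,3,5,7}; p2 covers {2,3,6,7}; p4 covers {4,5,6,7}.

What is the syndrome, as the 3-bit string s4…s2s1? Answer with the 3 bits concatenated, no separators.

010

s1 (pos 1,3,5,7): 1⊕1⊕0⊕0 = 0
s2 (pos 2,3,6,7): 1⊕1⊕1⊕0 = 1
s4 (pos 4,5,6,7): 1⊕0⊕1⊕0 = 0
Syndrome s4…s1 = 010 → error at position 2.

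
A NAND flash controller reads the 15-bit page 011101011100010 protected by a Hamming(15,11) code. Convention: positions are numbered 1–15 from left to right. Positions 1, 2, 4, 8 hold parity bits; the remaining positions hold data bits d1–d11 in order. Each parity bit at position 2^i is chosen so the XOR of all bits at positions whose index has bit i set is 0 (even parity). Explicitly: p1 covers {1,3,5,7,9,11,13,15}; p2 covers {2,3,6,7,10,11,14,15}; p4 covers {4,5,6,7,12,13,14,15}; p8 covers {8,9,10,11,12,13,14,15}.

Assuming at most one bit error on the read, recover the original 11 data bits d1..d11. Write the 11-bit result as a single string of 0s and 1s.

10001100010

s1 (pos 1,3,5,7,9,11,13,15): 0⊕1⊕0⊕0⊕1⊕0⊕0⊕0 = 0
s2 (pos 2,3,6,7,10,11,14,15): 1⊕1⊕1⊕0⊕1⊕0⊕1⊕0 = 1
s4 (pos 4,5,6,7,12,13,14,15): 1⊕0⊕1⊕0⊕0⊕0⊕1⊕0 = 1
s8 (pos 8,9,10,11,12,13,14,15): 1⊕1⊕1⊕0⊕0⊕0⊕1⊕0 = 0
Syndrome s8…s1 = 0110 → error at position 6.
Flip position 6: 011101011100010 → 011100011100010
Read data bits from positions 3,5,6,7,9,10,11,12,13,14,15: 10001100010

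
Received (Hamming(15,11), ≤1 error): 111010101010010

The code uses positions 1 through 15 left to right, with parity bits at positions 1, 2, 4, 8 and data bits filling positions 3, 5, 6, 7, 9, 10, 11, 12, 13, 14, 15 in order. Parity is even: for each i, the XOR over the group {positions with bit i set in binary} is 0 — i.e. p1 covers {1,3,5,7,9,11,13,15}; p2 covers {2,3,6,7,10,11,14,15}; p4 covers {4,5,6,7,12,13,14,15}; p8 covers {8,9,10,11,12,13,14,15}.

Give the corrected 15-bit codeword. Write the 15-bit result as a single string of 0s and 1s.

s1 (pos 1,3,5,7,9,11,13,15): 1⊕1⊕1⊕1⊕1⊕1⊕0⊕0 = 0
s2 (pos 2,3,6,7,10,11,14,15): 1⊕1⊕0⊕1⊕0⊕1⊕1⊕0 = 1
s4 (pos 4,5,6,7,12,13,14,15): 0⊕1⊕0⊕1⊕0⊕0⊕1⊕0 = 1
s8 (pos 8,9,10,11,12,13,14,15): 0⊕1⊕0⊕1⊕0⊕0⊕1⊕0 = 1
Syndrome s8…s1 = 1110 → error at position 14.
Flip position 14: 111010101010010 → 111010101010000

111010101010000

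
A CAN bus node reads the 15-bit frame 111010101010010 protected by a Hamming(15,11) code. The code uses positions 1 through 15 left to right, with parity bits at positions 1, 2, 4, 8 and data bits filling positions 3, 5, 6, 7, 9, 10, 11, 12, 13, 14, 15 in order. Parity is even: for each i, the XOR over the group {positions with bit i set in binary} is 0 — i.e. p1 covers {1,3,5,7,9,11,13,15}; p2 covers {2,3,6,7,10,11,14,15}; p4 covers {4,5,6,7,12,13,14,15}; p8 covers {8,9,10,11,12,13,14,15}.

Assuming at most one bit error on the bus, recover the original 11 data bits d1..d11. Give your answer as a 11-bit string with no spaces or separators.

11011010000

s1 (pos 1,3,5,7,9,11,13,15): 1⊕1⊕1⊕1⊕1⊕1⊕0⊕0 = 0
s2 (pos 2,3,6,7,10,11,14,15): 1⊕1⊕0⊕1⊕0⊕1⊕1⊕0 = 1
s4 (pos 4,5,6,7,12,13,14,15): 0⊕1⊕0⊕1⊕0⊕0⊕1⊕0 = 1
s8 (pos 8,9,10,11,12,13,14,15): 0⊕1⊕0⊕1⊕0⊕0⊕1⊕0 = 1
Syndrome s8…s1 = 1110 → error at position 14.
Flip position 14: 111010101010010 → 111010101010000
Read data bits from positions 3,5,6,7,9,10,11,12,13,14,15: 11011010000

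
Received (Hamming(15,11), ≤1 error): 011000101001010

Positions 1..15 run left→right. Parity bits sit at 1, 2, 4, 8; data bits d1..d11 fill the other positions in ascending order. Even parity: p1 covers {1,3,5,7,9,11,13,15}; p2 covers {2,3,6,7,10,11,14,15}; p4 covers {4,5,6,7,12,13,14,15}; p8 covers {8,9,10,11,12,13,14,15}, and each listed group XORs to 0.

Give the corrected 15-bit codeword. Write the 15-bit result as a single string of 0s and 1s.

s1 (pos 1,3,5,7,9,11,13,15): 0⊕1⊕0⊕1⊕1⊕0⊕0⊕0 = 1
s2 (pos 2,3,6,7,10,11,14,15): 1⊕1⊕0⊕1⊕0⊕0⊕1⊕0 = 0
s4 (pos 4,5,6,7,12,13,14,15): 0⊕0⊕0⊕1⊕1⊕0⊕1⊕0 = 1
s8 (pos 8,9,10,11,12,13,14,15): 0⊕1⊕0⊕0⊕1⊕0⊕1⊕0 = 1
Syndrome s8…s1 = 1101 → error at position 13.
Flip position 13: 011000101001010 → 011000101001110

011000101001110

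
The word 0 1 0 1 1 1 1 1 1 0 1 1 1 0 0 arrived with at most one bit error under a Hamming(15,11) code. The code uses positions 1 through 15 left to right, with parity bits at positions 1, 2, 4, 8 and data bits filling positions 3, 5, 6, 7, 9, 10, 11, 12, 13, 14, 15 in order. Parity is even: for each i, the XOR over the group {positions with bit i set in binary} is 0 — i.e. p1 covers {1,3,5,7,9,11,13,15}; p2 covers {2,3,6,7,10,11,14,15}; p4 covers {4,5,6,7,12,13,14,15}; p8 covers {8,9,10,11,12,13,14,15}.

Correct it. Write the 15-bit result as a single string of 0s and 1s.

010111110011100

s1 (pos 1,3,5,7,9,11,13,15): 0⊕0⊕1⊕1⊕1⊕1⊕1⊕0 = 1
s2 (pos 2,3,6,7,10,11,14,15): 1⊕0⊕1⊕1⊕0⊕1⊕0⊕0 = 0
s4 (pos 4,5,6,7,12,13,14,15): 1⊕1⊕1⊕1⊕1⊕1⊕0⊕0 = 0
s8 (pos 8,9,10,11,12,13,14,15): 1⊕1⊕0⊕1⊕1⊕1⊕0⊕0 = 1
Syndrome s8…s1 = 1001 → error at position 9.
Flip position 9: 010111111011100 → 010111110011100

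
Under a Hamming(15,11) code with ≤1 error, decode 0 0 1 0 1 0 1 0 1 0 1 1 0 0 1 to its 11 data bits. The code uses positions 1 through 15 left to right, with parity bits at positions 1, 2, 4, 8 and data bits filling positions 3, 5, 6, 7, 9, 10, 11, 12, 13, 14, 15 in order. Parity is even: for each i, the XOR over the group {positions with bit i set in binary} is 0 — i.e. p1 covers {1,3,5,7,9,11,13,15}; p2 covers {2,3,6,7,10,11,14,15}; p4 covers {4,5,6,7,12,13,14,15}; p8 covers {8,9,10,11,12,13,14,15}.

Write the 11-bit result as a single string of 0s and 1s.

s1 (pos 1,3,5,7,9,11,13,15): 0⊕1⊕1⊕1⊕1⊕1⊕0⊕1 = 0
s2 (pos 2,3,6,7,10,11,14,15): 0⊕1⊕0⊕1⊕0⊕1⊕0⊕1 = 0
s4 (pos 4,5,6,7,12,13,14,15): 0⊕1⊕0⊕1⊕1⊕0⊕0⊕1 = 0
s8 (pos 8,9,10,11,12,13,14,15): 0⊕1⊕0⊕1⊕1⊕0⊕0⊕1 = 0
Syndrome s8…s1 = 0000 → no error.
Read data bits from positions 3,5,6,7,9,10,11,12,13,14,15: 11011011001

11011011001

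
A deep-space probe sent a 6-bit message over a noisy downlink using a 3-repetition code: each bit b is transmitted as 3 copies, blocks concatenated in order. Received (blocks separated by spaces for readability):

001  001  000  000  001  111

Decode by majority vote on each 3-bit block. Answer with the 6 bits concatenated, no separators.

000001

Block 1 (001): 1 one → 0
Block 2 (001): 1 one → 0
Block 3 (000): 0 ones → 0
Block 4 (000): 0 ones → 0
Block 5 (001): 1 one → 0
Block 6 (111): 3 ones → 1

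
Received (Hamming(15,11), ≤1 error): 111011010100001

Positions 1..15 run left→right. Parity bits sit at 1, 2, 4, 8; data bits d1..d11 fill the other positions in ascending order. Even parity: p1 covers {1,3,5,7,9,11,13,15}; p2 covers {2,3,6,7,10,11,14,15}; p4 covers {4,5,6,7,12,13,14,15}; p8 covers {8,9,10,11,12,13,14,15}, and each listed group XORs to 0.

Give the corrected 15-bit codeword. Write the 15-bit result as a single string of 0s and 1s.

s1 (pos 1,3,5,7,9,11,13,15): 1⊕1⊕1⊕0⊕0⊕0⊕0⊕1 = 0
s2 (pos 2,3,6,7,10,11,14,15): 1⊕1⊕1⊕0⊕1⊕0⊕0⊕1 = 1
s4 (pos 4,5,6,7,12,13,14,15): 0⊕1⊕1⊕0⊕0⊕0⊕0⊕1 = 1
s8 (pos 8,9,10,11,12,13,14,15): 1⊕0⊕1⊕0⊕0⊕0⊕0⊕1 = 1
Syndrome s8…s1 = 1110 → error at position 14.
Flip position 14: 111011010100001 → 111011010100011

111011010100011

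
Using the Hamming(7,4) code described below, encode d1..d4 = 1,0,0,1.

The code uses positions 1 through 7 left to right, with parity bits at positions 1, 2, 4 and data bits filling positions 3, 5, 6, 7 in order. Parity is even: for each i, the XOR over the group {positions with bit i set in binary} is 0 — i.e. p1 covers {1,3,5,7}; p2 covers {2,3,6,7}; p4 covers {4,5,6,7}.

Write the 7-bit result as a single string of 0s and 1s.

Place data at non-parity positions: p1 p2 1 p4 0 0 1
p1 (pos 1,3,5,7): XOR of data positions = 1⊕0⊕1 = 0
p2 (pos 2,3,6,7): XOR of data positions = 1⊕0⊕1 = 0
p4 (pos 4,5,6,7): XOR of data positions = 0⊕0⊕1 = 1
Codeword: 0011001

0011001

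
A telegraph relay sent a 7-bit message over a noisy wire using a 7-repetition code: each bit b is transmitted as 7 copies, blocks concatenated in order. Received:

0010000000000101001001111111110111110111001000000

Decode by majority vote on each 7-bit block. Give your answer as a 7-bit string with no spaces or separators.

Block 1 (0010000): 1 one → 0
Block 2 (0000001): 1 one → 0
Block 3 (0100100): 2 ones → 0
Block 4 (1111111): 7 ones → 1
Block 5 (1101111): 6 ones → 1
Block 6 (1011100): 4 ones → 1
Block 7 (1000000): 1 one → 0

0001110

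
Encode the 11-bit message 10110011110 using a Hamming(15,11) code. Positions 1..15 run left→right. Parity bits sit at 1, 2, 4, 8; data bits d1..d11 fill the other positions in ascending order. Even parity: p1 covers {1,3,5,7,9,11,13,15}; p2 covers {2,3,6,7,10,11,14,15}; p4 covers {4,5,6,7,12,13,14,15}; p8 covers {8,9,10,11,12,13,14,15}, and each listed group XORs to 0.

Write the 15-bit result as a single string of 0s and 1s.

011101100011110

Place data at non-parity positions: p1 p2 1 p4 0 1 1 p8 0 0 1 1 1 1 0
p1 (pos 1,3,5,7,9,11,13,15): XOR of data positions = 1⊕0⊕1⊕0⊕1⊕1⊕0 = 0
p2 (pos 2,3,6,7,10,11,14,15): XOR of data positions = 1⊕1⊕1⊕0⊕1⊕1⊕0 = 1
p4 (pos 4,5,6,7,12,13,14,15): XOR of data positions = 0⊕1⊕1⊕1⊕1⊕1⊕0 = 1
p8 (pos 8,9,10,11,12,13,14,15): XOR of data positions = 0⊕0⊕1⊕1⊕1⊕1⊕0 = 0
Codeword: 011101100011110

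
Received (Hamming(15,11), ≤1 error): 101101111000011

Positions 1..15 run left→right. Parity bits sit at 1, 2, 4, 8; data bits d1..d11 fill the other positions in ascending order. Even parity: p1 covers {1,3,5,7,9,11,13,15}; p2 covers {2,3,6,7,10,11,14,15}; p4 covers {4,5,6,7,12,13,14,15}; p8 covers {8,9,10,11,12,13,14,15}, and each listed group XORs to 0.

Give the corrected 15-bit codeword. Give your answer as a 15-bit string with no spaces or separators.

s1 (pos 1,3,5,7,9,11,13,15): 1⊕1⊕0⊕1⊕1⊕0⊕0⊕1 = 1
s2 (pos 2,3,6,7,10,11,14,15): 0⊕1⊕1⊕1⊕0⊕0⊕1⊕1 = 1
s4 (pos 4,5,6,7,12,13,14,15): 1⊕0⊕1⊕1⊕0⊕0⊕1⊕1 = 1
s8 (pos 8,9,10,11,12,13,14,15): 1⊕1⊕0⊕0⊕0⊕0⊕1⊕1 = 0
Syndrome s8…s1 = 0111 → error at position 7.
Flip position 7: 101101111000011 → 101101011000011

101101011000011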